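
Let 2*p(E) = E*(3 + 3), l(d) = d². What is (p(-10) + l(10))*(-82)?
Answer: -5740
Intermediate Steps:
p(E) = 3*E (p(E) = (E*(3 + 3))/2 = (E*6)/2 = (6*E)/2 = 3*E)
(p(-10) + l(10))*(-82) = (3*(-10) + 10²)*(-82) = (-30 + 100)*(-82) = 70*(-82) = -5740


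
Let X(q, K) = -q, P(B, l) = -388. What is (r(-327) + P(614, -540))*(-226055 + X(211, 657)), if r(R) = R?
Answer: 161780190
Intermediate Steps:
(r(-327) + P(614, -540))*(-226055 + X(211, 657)) = (-327 - 388)*(-226055 - 1*211) = -715*(-226055 - 211) = -715*(-226266) = 161780190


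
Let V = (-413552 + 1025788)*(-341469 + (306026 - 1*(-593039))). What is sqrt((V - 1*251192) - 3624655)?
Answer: sqrt(341376468809) ≈ 5.8427e+5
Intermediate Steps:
V = 341380344656 (V = 612236*(-341469 + (306026 + 593039)) = 612236*(-341469 + 899065) = 612236*557596 = 341380344656)
sqrt((V - 1*251192) - 3624655) = sqrt((341380344656 - 1*251192) - 3624655) = sqrt((341380344656 - 251192) - 3624655) = sqrt(341380093464 - 3624655) = sqrt(341376468809)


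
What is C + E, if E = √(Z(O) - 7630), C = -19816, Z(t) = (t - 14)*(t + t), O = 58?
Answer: -19816 + I*√2526 ≈ -19816.0 + 50.259*I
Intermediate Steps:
Z(t) = 2*t*(-14 + t) (Z(t) = (-14 + t)*(2*t) = 2*t*(-14 + t))
E = I*√2526 (E = √(2*58*(-14 + 58) - 7630) = √(2*58*44 - 7630) = √(5104 - 7630) = √(-2526) = I*√2526 ≈ 50.259*I)
C + E = -19816 + I*√2526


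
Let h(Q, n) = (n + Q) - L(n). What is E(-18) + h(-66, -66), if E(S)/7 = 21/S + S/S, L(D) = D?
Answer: -403/6 ≈ -67.167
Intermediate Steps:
E(S) = 7 + 147/S (E(S) = 7*(21/S + S/S) = 7*(21/S + 1) = 7*(1 + 21/S) = 7 + 147/S)
h(Q, n) = Q (h(Q, n) = (n + Q) - n = (Q + n) - n = Q)
E(-18) + h(-66, -66) = (7 + 147/(-18)) - 66 = (7 + 147*(-1/18)) - 66 = (7 - 49/6) - 66 = -7/6 - 66 = -403/6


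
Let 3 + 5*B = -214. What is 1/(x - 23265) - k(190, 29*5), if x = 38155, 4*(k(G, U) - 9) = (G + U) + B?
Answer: -121949/1489 ≈ -81.900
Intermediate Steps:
B = -217/5 (B = -⅗ + (⅕)*(-214) = -⅗ - 214/5 = -217/5 ≈ -43.400)
k(G, U) = -37/20 + G/4 + U/4 (k(G, U) = 9 + ((G + U) - 217/5)/4 = 9 + (-217/5 + G + U)/4 = 9 + (-217/20 + G/4 + U/4) = -37/20 + G/4 + U/4)
1/(x - 23265) - k(190, 29*5) = 1/(38155 - 23265) - (-37/20 + (¼)*190 + (29*5)/4) = 1/14890 - (-37/20 + 95/2 + (¼)*145) = 1/14890 - (-37/20 + 95/2 + 145/4) = 1/14890 - 1*819/10 = 1/14890 - 819/10 = -121949/1489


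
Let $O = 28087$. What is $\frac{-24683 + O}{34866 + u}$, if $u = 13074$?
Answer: $\frac{851}{11985} \approx 0.071005$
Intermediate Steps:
$\frac{-24683 + O}{34866 + u} = \frac{-24683 + 28087}{34866 + 13074} = \frac{3404}{47940} = 3404 \cdot \frac{1}{47940} = \frac{851}{11985}$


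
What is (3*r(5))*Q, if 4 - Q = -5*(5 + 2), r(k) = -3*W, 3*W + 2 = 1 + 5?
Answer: -468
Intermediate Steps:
W = 4/3 (W = -⅔ + (1 + 5)/3 = -⅔ + (⅓)*6 = -⅔ + 2 = 4/3 ≈ 1.3333)
r(k) = -4 (r(k) = -3*4/3 = -4)
Q = 39 (Q = 4 - (-5)*(5 + 2) = 4 - (-5)*7 = 4 - 1*(-35) = 4 + 35 = 39)
(3*r(5))*Q = (3*(-4))*39 = -12*39 = -468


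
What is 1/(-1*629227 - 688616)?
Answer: -1/1317843 ≈ -7.5882e-7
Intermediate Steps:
1/(-1*629227 - 688616) = 1/(-629227 - 688616) = 1/(-1317843) = -1/1317843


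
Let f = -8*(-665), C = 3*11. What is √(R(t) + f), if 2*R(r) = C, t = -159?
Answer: √21346/2 ≈ 73.051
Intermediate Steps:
C = 33
f = 5320
R(r) = 33/2 (R(r) = (½)*33 = 33/2)
√(R(t) + f) = √(33/2 + 5320) = √(10673/2) = √21346/2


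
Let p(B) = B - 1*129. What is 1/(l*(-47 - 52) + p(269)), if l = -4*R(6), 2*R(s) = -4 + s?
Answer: 1/536 ≈ 0.0018657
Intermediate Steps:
R(s) = -2 + s/2 (R(s) = (-4 + s)/2 = -2 + s/2)
p(B) = -129 + B (p(B) = B - 129 = -129 + B)
l = -4 (l = -4*(-2 + (1/2)*6) = -4*(-2 + 3) = -4*1 = -4)
1/(l*(-47 - 52) + p(269)) = 1/(-4*(-47 - 52) + (-129 + 269)) = 1/(-4*(-99) + 140) = 1/(396 + 140) = 1/536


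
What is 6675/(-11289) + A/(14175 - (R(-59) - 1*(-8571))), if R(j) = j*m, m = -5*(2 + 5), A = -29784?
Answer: -119951467/13317257 ≈ -9.0072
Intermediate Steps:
m = -35 (m = -5*7 = -35)
R(j) = -35*j (R(j) = j*(-35) = -35*j)
6675/(-11289) + A/(14175 - (R(-59) - 1*(-8571))) = 6675/(-11289) - 29784/(14175 - (-35*(-59) - 1*(-8571))) = 6675*(-1/11289) - 29784/(14175 - (2065 + 8571)) = -2225/3763 - 29784/(14175 - 1*10636) = -2225/3763 - 29784/(14175 - 10636) = -2225/3763 - 29784/3539 = -119951467/13317257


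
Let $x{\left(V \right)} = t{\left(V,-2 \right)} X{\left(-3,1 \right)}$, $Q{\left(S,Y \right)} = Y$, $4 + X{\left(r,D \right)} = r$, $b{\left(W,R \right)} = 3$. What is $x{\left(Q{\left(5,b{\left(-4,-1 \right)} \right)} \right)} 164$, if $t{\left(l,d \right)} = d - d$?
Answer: $0$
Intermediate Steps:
$t{\left(l,d \right)} = 0$
$X{\left(r,D \right)} = -4 + r$
$x{\left(V \right)} = 0$ ($x{\left(V \right)} = 0 \left(-4 - 3\right) = 0 \left(-7\right) = 0$)
$x{\left(Q{\left(5,b{\left(-4,-1 \right)} \right)} \right)} 164 = 0 \cdot 164 = 0$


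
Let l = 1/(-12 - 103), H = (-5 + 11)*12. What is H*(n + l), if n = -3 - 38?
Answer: -339552/115 ≈ -2952.6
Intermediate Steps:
n = -41
H = 72 (H = 6*12 = 72)
l = -1/115 (l = 1/(-115) = -1/115 ≈ -0.0086956)
H*(n + l) = 72*(-41 - 1/115) = 72*(-4716/115) = -339552/115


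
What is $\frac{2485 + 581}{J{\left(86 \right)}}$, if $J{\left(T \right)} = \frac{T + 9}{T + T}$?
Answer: $\frac{527352}{95} \approx 5551.1$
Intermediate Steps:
$J{\left(T \right)} = \frac{9 + T}{2 T}$
$\frac{2485 + 581}{J{\left(86 \right)}} = \frac{2485 + 581}{\frac{1}{2} \cdot \frac{1}{86} \left(9 + 86\right)} = \frac{3066}{\frac{1}{2} \cdot \frac{1}{86} \cdot 95} = \frac{3066}{\frac{95}{172}} = 3066 \cdot \frac{172}{95} = \frac{527352}{95}$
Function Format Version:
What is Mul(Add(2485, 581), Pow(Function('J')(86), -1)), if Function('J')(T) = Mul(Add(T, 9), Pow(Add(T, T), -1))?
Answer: Rational(527352, 95) ≈ 5551.1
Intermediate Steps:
Function('J')(T) = Mul(Rational(1, 2), Pow(T, -1), Add(9, T)) (Function('J')(T) = Mul(Add(9, T), Pow(Mul(2, T), -1)) = Mul(Add(9, T), Mul(Rational(1, 2), Pow(T, -1))) = Mul(Rational(1, 2), Pow(T, -1), Add(9, T)))
Mul(Add(2485, 581), Pow(Function('J')(86), -1)) = Mul(Add(2485, 581), Pow(Mul(Rational(1, 2), Pow(86, -1), Add(9, 86)), -1)) = Mul(3066, Pow(Mul(Rational(1, 2), Rational(1, 86), 95), -1)) = Mul(3066, Pow(Rational(95, 172), -1)) = Mul(3066, Rational(172, 95)) = Rational(527352, 95)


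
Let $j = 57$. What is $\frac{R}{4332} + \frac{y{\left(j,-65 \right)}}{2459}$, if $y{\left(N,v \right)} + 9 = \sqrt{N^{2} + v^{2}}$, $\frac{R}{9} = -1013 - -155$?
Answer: $- \frac{3171231}{1775398} + \frac{\sqrt{7474}}{2459} \approx -1.7511$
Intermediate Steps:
$R = -7722$ ($R = 9 \left(-1013 - -155\right) = 9 \left(-1013 + 155\right) = 9 \left(-858\right) = -7722$)
$y{\left(N,v \right)} = -9 + \sqrt{N^{2} + v^{2}}$
$\frac{R}{4332} + \frac{y{\left(j,-65 \right)}}{2459} = - \frac{7722}{4332} + \frac{-9 + \sqrt{57^{2} + \left(-65\right)^{2}}}{2459} = \left(-7722\right) \frac{1}{4332} + \left(-9 + \sqrt{3249 + 4225}\right) \frac{1}{2459} = - \frac{1287}{722} + \left(-9 + \sqrt{7474}\right) \frac{1}{2459} = - \frac{1287}{722} - \left(\frac{9}{2459} - \frac{\sqrt{7474}}{2459}\right) = - \frac{3171231}{1775398} + \frac{\sqrt{7474}}{2459}$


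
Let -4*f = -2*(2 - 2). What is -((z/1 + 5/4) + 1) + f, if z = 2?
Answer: -17/4 ≈ -4.2500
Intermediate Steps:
f = 0 (f = -(-1)*(2 - 2)/2 = -(-1)*0/2 = -1/4*0 = 0)
-((z/1 + 5/4) + 1) + f = -((2/1 + 5/4) + 1) + 0 = -((2*1 + 5*(1/4)) + 1) + 0 = -((2 + 5/4) + 1) + 0 = -(13/4 + 1) + 0 = -1*17/4 + 0 = -17/4 + 0 = -17/4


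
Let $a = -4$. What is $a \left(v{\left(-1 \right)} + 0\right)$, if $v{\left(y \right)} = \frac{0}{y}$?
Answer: $0$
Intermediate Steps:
$v{\left(y \right)} = 0$
$a \left(v{\left(-1 \right)} + 0\right) = - 4 \left(0 + 0\right) = \left(-4\right) 0 = 0$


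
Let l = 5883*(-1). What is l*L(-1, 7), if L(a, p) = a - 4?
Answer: 29415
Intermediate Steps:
l = -5883
L(a, p) = -4 + a
l*L(-1, 7) = -5883*(-4 - 1) = -5883*(-5) = 29415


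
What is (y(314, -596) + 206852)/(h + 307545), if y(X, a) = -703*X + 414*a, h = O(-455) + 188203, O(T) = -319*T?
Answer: -7898/19421 ≈ -0.40667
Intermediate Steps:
h = 333348 (h = -319*(-455) + 188203 = 145145 + 188203 = 333348)
(y(314, -596) + 206852)/(h + 307545) = ((-703*314 + 414*(-596)) + 206852)/(333348 + 307545) = ((-220742 - 246744) + 206852)/640893 = (-467486 + 206852)*(1/640893) = -260634*1/640893 = -7898/19421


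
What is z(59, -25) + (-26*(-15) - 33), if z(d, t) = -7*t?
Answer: 532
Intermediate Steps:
z(59, -25) + (-26*(-15) - 33) = -7*(-25) + (-26*(-15) - 33) = 175 + (390 - 33) = 175 + 357 = 532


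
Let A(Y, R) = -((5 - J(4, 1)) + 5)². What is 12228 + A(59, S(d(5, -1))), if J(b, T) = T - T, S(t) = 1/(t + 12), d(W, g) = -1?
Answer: 12128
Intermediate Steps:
S(t) = 1/(12 + t)
J(b, T) = 0
A(Y, R) = -100 (A(Y, R) = -((5 - 1*0) + 5)² = -((5 + 0) + 5)² = -(5 + 5)² = -1*10² = -1*100 = -100)
12228 + A(59, S(d(5, -1))) = 12228 - 100 = 12128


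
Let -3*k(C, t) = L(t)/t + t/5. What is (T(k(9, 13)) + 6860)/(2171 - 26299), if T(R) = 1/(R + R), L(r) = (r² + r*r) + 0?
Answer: -1961945/6900608 ≈ -0.28431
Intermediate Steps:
L(r) = 2*r² (L(r) = (r² + r²) + 0 = 2*r² + 0 = 2*r²)
k(C, t) = -11*t/15 (k(C, t) = -((2*t²)/t + t/5)/3 = -(2*t + t*(⅕))/3 = -(2*t + t/5)/3 = -11*t/15)
T(R) = 1/(2*R)
(T(k(9, 13)) + 6860)/(2171 - 26299) = (1/(2*((-11/15*13))) + 6860)/(2171 - 26299) = (1/(2*(-143/15)) + 6860)/(-24128) = ((½)*(-15/143) + 6860)*(-1/24128) = (-15/286 + 6860)*(-1/24128) = (1961945/286)*(-1/24128) = -1961945/6900608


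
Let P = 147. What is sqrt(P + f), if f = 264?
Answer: sqrt(411) ≈ 20.273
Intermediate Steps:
sqrt(P + f) = sqrt(147 + 264) = sqrt(411)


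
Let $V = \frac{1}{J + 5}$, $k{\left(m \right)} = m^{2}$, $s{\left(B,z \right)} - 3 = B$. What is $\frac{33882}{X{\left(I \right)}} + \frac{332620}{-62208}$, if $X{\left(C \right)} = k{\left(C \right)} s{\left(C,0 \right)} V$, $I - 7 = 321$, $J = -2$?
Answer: $- \frac{46243656727}{8653303872} \approx -5.344$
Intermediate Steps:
$I = 328$ ($I = 7 + 321 = 328$)
$s{\left(B,z \right)} = 3 + B$
$V = \frac{1}{3}$ ($V = \frac{1}{-2 + 5} = \frac{1}{3} \approx 0.33333$)
$X{\left(C \right)} = \frac{C^{2} \left(3 + C\right)}{3}$ ($X{\left(C \right)} = C^{2} \left(3 + C\right) \frac{1}{3} = \frac{C^{2} \left(3 + C\right)}{3}$)
$\frac{33882}{X{\left(I \right)}} + \frac{332620}{-62208} = \frac{33882}{\frac{1}{3} \cdot 328^{2} \left(3 + 328\right)} + \frac{332620}{-62208} = \frac{33882}{\frac{1}{3} \cdot 107584 \cdot 331} + 332620 \left(- \frac{1}{62208}\right) = \frac{33882}{\frac{35610304}{3}} - \frac{83155}{15552} = 33882 \cdot \frac{3}{35610304} - \frac{83155}{15552} = \frac{50823}{17805152} - \frac{83155}{15552} = - \frac{46243656727}{8653303872}$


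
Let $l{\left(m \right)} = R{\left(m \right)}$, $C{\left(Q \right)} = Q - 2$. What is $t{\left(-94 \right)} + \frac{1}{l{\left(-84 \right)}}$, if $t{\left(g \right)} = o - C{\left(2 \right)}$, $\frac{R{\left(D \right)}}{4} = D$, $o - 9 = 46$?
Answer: $\frac{18479}{336} \approx 54.997$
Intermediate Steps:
$o = 55$ ($o = 9 + 46 = 55$)
$C{\left(Q \right)} = -2 + Q$ ($C{\left(Q \right)} = Q - 2 = -2 + Q$)
$R{\left(D \right)} = 4 D$
$l{\left(m \right)} = 4 m$
$t{\left(g \right)} = 55$ ($t{\left(g \right)} = 55 - \left(-2 + 2\right) = 55 - 0 = 55 + 0 = 55$)
$t{\left(-94 \right)} + \frac{1}{l{\left(-84 \right)}} = 55 + \frac{1}{4 \left(-84\right)} = 55 + \frac{1}{-336} = 55 - \frac{1}{336} = \frac{18479}{336}$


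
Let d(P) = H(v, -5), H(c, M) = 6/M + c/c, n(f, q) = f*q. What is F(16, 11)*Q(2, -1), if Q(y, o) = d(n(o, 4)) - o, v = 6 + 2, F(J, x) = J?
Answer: 64/5 ≈ 12.800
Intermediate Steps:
v = 8
H(c, M) = 1 + 6/M (H(c, M) = 6/M + 1 = 1 + 6/M)
d(P) = -⅕ (d(P) = (6 - 5)/(-5) = -⅕*1 = -⅕)
Q(y, o) = -⅕ - o
F(16, 11)*Q(2, -1) = 16*(-⅕ - 1*(-1)) = 16*(-⅕ + 1) = 16*(⅘) = 64/5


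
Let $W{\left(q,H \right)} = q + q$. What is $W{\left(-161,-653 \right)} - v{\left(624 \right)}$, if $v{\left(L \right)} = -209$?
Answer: $-113$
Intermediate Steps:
$W{\left(q,H \right)} = 2 q$
$W{\left(-161,-653 \right)} - v{\left(624 \right)} = 2 \left(-161\right) - -209 = -322 + 209 = -113$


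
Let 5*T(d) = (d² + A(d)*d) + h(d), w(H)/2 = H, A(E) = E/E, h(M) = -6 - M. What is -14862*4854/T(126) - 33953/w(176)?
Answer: -4250183153/186208 ≈ -22825.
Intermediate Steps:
A(E) = 1
w(H) = 2*H
T(d) = -6/5 + d²/5 (T(d) = ((d² + 1*d) + (-6 - d))/5 = ((d² + d) + (-6 - d))/5 = ((d + d²) + (-6 - d))/5 = (-6 + d²)/5 = -6/5 + d²/5)
-14862*4854/T(126) - 33953/w(176) = -14862*4854/(-6/5 + (⅕)*126²) - 33953/(2*176) = -14862*4854/(-6/5 + (⅕)*15876) - 33953/352 = -14862*4854/(-6/5 + 15876/5) - 33953*1/352 = -14862/(3174*(1/4854)) - 33953/352 = -14862/529/809 - 33953/352 = -14862*809/529 - 33953/352 = -12023358/529 - 33953/352 = -4250183153/186208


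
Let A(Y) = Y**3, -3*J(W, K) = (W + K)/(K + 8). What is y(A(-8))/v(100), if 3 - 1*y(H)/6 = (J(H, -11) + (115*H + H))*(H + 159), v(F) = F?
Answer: -94436488/75 ≈ -1.2592e+6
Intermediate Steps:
J(W, K) = -(K + W)/(3*(8 + K)) (J(W, K) = -(W + K)/(3*(K + 8)) = -(K + W)/(3*(8 + K)))
y(H) = 18 - 6*(159 + H)*(-11/9 + 1045*H/9) (y(H) = 18 - 6*((-1*(-11) - H)/(3*(8 - 11)) + (115*H + H))*(H + 159) = 18 - 6*((1/3)*(11 - H)/(-3) + 116*H)*(159 + H) = 18 - 6*((1/3)*(-1/3)*(11 - H) + 116*H)*(159 + H) = 18 - 6*((-11/9 + H/9) + 116*H)*(159 + H) = 18 - 6*(-11/9 + 1045*H/9)*(159 + H) = 18 - 6*(159 + H)*(-11/9 + 1045*H/9))
y(A(-8))/v(100) = (1184 - 332288/3*(-8)**3 - 2090*((-8)**3)**2/3)/100 = (1184 - 332288/3*(-512) - 2090/3*(-512)**2)*(1/100) = (1184 + 170131456/3 - 2090/3*262144)*(1/100) = (1184 + 170131456/3 - 547880960/3)*(1/100) = -377745952/3*1/100 = -94436488/75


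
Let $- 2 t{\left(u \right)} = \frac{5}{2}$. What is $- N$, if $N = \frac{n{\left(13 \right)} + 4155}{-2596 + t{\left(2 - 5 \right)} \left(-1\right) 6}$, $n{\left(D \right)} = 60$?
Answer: $\frac{8430}{5177} \approx 1.6284$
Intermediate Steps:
$t{\left(u \right)} = - \frac{5}{4}$ ($t{\left(u \right)} = - \frac{5 \cdot \frac{1}{2}}{2} = \left(- \frac{1}{2}\right) \frac{5}{2} = - \frac{5}{4}$)
$N = - \frac{8430}{5177}$ ($N = \frac{60 + 4155}{-2596 + \left(- \frac{5}{4}\right) \left(-1\right) 6} = \frac{4215}{-2596 + \frac{5}{4} \cdot 6} = \frac{4215}{-2596 + \frac{15}{2}} = \frac{4215}{- \frac{5177}{2}} = 4215 \left(- \frac{2}{5177}\right) = - \frac{8430}{5177} \approx -1.6284$)
$- N = \left(-1\right) \left(- \frac{8430}{5177}\right) = \frac{8430}{5177}$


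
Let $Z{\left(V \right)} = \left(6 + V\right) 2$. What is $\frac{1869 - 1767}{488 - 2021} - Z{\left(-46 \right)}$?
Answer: $\frac{40846}{511} \approx 79.933$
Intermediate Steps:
$Z{\left(V \right)} = 12 + 2 V$
$\frac{1869 - 1767}{488 - 2021} - Z{\left(-46 \right)} = \frac{1869 - 1767}{488 - 2021} - \left(12 + 2 \left(-46\right)\right) = \frac{102}{-1533} - \left(12 - 92\right) = 102 \left(- \frac{1}{1533}\right) - -80 = - \frac{34}{511} + 80 = \frac{40846}{511}$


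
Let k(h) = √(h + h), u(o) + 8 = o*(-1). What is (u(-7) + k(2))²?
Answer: 1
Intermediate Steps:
u(o) = -8 - o (u(o) = -8 + o*(-1) = -8 - o)
k(h) = √2*√h (k(h) = √(2*h) = √2*√h)
(u(-7) + k(2))² = ((-8 - 1*(-7)) + √2*√2)² = ((-8 + 7) + 2)² = (-1 + 2)² = 1² = 1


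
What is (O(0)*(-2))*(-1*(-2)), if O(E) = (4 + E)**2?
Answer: -64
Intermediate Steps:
(O(0)*(-2))*(-1*(-2)) = ((4 + 0)**2*(-2))*(-1*(-2)) = (4**2*(-2))*2 = (16*(-2))*2 = -32*2 = -64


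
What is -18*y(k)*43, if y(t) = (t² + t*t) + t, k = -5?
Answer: -34830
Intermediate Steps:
y(t) = t + 2*t² (y(t) = (t² + t²) + t = 2*t² + t = t + 2*t²)
-18*y(k)*43 = -(-90)*(1 + 2*(-5))*43 = -(-90)*(1 - 10)*43 = -(-90)*(-9)*43 = -18*45*43 = -810*43 = -34830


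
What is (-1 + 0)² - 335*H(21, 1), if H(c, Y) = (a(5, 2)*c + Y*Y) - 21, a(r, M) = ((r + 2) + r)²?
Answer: -1006339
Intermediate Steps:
a(r, M) = (2 + 2*r)² (a(r, M) = ((2 + r) + r)² = (2 + 2*r)²)
H(c, Y) = -21 + Y² + 144*c (H(c, Y) = ((4*(1 + 5)²)*c + Y*Y) - 21 = ((4*6²)*c + Y²) - 21 = ((4*36)*c + Y²) - 21 = (144*c + Y²) - 21 = (Y² + 144*c) - 21 = -21 + Y² + 144*c)
(-1 + 0)² - 335*H(21, 1) = (-1 + 0)² - 335*(-21 + 1² + 144*21) = (-1)² - 335*(-21 + 1 + 3024) = 1 - 335*3004 = 1 - 1006340 = -1006339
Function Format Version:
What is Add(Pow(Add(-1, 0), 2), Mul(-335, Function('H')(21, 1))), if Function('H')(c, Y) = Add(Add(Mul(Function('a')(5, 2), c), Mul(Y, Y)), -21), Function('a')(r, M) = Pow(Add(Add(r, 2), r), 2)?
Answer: -1006339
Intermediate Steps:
Function('a')(r, M) = Pow(Add(2, Mul(2, r)), 2) (Function('a')(r, M) = Pow(Add(Add(2, r), r), 2) = Pow(Add(2, Mul(2, r)), 2))
Function('H')(c, Y) = Add(-21, Pow(Y, 2), Mul(144, c)) (Function('H')(c, Y) = Add(Add(Mul(Mul(4, Pow(Add(1, 5), 2)), c), Mul(Y, Y)), -21) = Add(Add(Mul(Mul(4, Pow(6, 2)), c), Pow(Y, 2)), -21) = Add(Add(Mul(Mul(4, 36), c), Pow(Y, 2)), -21) = Add(Add(Mul(144, c), Pow(Y, 2)), -21) = Add(Add(Pow(Y, 2), Mul(144, c)), -21) = Add(-21, Pow(Y, 2), Mul(144, c)))
Add(Pow(Add(-1, 0), 2), Mul(-335, Function('H')(21, 1))) = Add(Pow(Add(-1, 0), 2), Mul(-335, Add(-21, Pow(1, 2), Mul(144, 21)))) = Add(Pow(-1, 2), Mul(-335, Add(-21, 1, 3024))) = Add(1, Mul(-335, 3004)) = Add(1, -1006340) = -1006339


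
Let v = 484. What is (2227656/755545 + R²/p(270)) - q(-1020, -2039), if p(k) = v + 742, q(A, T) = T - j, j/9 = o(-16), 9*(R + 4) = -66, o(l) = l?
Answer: 7911734327837/4168341765 ≈ 1898.1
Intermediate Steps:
R = -34/3 (R = -4 + (⅑)*(-66) = -4 - 22/3 = -34/3 ≈ -11.333)
j = -144 (j = 9*(-16) = -144)
q(A, T) = 144 + T (q(A, T) = T - 1*(-144) = T + 144 = 144 + T)
p(k) = 1226 (p(k) = 484 + 742 = 1226)
(2227656/755545 + R²/p(270)) - q(-1020, -2039) = (2227656/755545 + (-34/3)²/1226) - (144 - 2039) = (2227656*(1/755545) + (1156/9)*(1/1226)) - 1*(-1895) = (2227656/755545 + 578/5517) + 1895 = 12726683162/4168341765 + 1895 = 7911734327837/4168341765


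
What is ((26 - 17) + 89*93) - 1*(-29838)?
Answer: 38124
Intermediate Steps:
((26 - 17) + 89*93) - 1*(-29838) = (9 + 8277) + 29838 = 8286 + 29838 = 38124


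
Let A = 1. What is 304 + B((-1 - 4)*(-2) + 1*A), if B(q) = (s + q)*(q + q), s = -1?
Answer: 524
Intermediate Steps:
B(q) = 2*q*(-1 + q) (B(q) = (-1 + q)*(q + q) = (-1 + q)*(2*q) = 2*q*(-1 + q))
304 + B((-1 - 4)*(-2) + 1*A) = 304 + 2*((-1 - 4)*(-2) + 1*1)*(-1 + ((-1 - 4)*(-2) + 1*1)) = 304 + 2*(-5*(-2) + 1)*(-1 + (-5*(-2) + 1)) = 304 + 2*(10 + 1)*(-1 + (10 + 1)) = 304 + 2*11*(-1 + 11) = 304 + 2*11*10 = 304 + 220 = 524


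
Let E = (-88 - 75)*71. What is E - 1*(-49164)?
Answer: 37591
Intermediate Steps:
E = -11573 (E = -163*71 = -11573)
E - 1*(-49164) = -11573 - 1*(-49164) = -11573 + 49164 = 37591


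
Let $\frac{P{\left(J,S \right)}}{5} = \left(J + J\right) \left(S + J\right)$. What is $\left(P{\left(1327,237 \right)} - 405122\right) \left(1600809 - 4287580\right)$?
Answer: $-54673527588818$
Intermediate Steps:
$P{\left(J,S \right)} = 10 J \left(J + S\right)$ ($P{\left(J,S \right)} = 5 \left(J + J\right) \left(S + J\right) = 5 \cdot 2 J \left(J + S\right) = 10 J \left(J + S\right)$)
$\left(P{\left(1327,237 \right)} - 405122\right) \left(1600809 - 4287580\right) = \left(10 \cdot 1327 \left(1327 + 237\right) - 405122\right) \left(1600809 - 4287580\right) = \left(10 \cdot 1327 \cdot 1564 - 405122\right) \left(-2686771\right) = \left(20754280 - 405122\right) \left(-2686771\right) = 20349158 \left(-2686771\right) = -54673527588818$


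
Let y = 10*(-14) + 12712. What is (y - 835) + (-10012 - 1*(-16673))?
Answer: 18398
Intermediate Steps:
y = 12572 (y = -140 + 12712 = 12572)
(y - 835) + (-10012 - 1*(-16673)) = (12572 - 835) + (-10012 - 1*(-16673)) = 11737 + (-10012 + 16673) = 11737 + 6661 = 18398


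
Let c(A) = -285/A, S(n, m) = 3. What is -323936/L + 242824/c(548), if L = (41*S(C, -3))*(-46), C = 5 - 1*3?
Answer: -41822438192/89585 ≈ -4.6685e+5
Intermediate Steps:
C = 2 (C = 5 - 3 = 2)
L = -5658 (L = (41*3)*(-46) = 123*(-46) = -5658)
-323936/L + 242824/c(548) = -323936/(-5658) + 242824/((-285/548)) = -323936*(-1/5658) + 242824/((-285*1/548)) = 161968/2829 + 242824/(-285/548) = 161968/2829 + 242824*(-548/285) = 161968/2829 - 133067552/285 = -41822438192/89585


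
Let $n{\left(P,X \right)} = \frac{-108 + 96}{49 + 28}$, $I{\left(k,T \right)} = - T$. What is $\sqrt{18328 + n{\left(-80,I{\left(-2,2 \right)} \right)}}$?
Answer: $\frac{2 \sqrt{27166447}}{77} \approx 135.38$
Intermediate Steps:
$n{\left(P,X \right)} = - \frac{12}{77}$
$\sqrt{18328 + n{\left(-80,I{\left(-2,2 \right)} \right)}} = \sqrt{18328 - \frac{12}{77}} = \sqrt{\frac{1411244}{77}} = \frac{2 \sqrt{27166447}}{77}$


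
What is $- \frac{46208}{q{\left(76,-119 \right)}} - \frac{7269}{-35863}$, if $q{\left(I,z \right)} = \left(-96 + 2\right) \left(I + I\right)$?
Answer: $\frac{5792819}{1685561} \approx 3.4367$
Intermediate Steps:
$q{\left(I,z \right)} = - 188 I$ ($q{\left(I,z \right)} = - 94 \cdot 2 I = - 188 I$)
$- \frac{46208}{q{\left(76,-119 \right)}} - \frac{7269}{-35863} = - \frac{46208}{\left(-188\right) 76} - \frac{7269}{-35863} = - \frac{46208}{-14288} - - \frac{7269}{35863} = \left(-46208\right) \left(- \frac{1}{14288}\right) + \frac{7269}{35863} = \frac{152}{47} + \frac{7269}{35863} = \frac{5792819}{1685561}$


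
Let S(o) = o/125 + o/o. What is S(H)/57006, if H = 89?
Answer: 107/3562875 ≈ 3.0032e-5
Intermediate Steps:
S(o) = 1 + o/125 (S(o) = o*(1/125) + 1 = o/125 + 1 = 1 + o/125)
S(H)/57006 = (1 + (1/125)*89)/57006 = (1 + 89/125)*(1/57006) = (214/125)*(1/57006) = 107/3562875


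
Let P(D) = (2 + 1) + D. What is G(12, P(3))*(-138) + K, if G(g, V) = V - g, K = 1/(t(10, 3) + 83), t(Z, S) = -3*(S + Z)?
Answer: 36433/44 ≈ 828.02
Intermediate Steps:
t(Z, S) = -3*S - 3*Z
K = 1/44 (K = 1/((-3*3 - 3*10) + 83) = 1/((-9 - 30) + 83) = 1/(-39 + 83) = 1/44 ≈ 0.022727)
P(D) = 3 + D
G(12, P(3))*(-138) + K = ((3 + 3) - 1*12)*(-138) + 1/44 = (6 - 12)*(-138) + 1/44 = -6*(-138) + 1/44 = 828 + 1/44 = 36433/44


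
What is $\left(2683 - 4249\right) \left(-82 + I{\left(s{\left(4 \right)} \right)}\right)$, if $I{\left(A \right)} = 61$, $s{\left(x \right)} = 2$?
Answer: $32886$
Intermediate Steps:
$\left(2683 - 4249\right) \left(-82 + I{\left(s{\left(4 \right)} \right)}\right) = \left(2683 - 4249\right) \left(-82 + 61\right) = \left(-1566\right) \left(-21\right) = 32886$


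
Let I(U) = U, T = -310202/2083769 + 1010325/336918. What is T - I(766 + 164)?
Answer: -216971454262857/234019761314 ≈ -927.15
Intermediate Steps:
T = 666923759163/234019761314 (T = -310202*1/2083769 + 1010325*(1/336918) = -310202/2083769 + 336775/112306 = 666923759163/234019761314 ≈ 2.8499)
T - I(766 + 164) = 666923759163/234019761314 - (766 + 164) = 666923759163/234019761314 - 1*930 = 666923759163/234019761314 - 930 = -216971454262857/234019761314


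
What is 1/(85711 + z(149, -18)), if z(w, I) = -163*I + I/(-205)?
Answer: 205/18172243 ≈ 1.1281e-5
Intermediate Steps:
z(w, I) = -33416*I/205 (z(w, I) = -163*I + I*(-1/205) = -163*I - I/205 = -33416*I/205)
1/(85711 + z(149, -18)) = 1/(85711 - 33416/205*(-18)) = 1/(85711 + 601488/205) = 1/(18172243/205) = 205/18172243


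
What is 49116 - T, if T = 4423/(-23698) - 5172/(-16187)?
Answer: 18840823348061/383599526 ≈ 49116.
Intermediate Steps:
T = 50970955/383599526 (T = 4423*(-1/23698) - 5172*(-1/16187) = -4423/23698 + 5172/16187 = 50970955/383599526 ≈ 0.13288)
49116 - T = 49116 - 1*50970955/383599526 = 49116 - 50970955/383599526 = 18840823348061/383599526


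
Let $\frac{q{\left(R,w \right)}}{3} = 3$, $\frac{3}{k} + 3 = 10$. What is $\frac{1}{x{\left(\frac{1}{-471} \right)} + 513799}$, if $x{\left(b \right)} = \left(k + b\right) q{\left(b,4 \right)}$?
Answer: $\frac{1099}{564669319} \approx 1.9463 \cdot 10^{-6}$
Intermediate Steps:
$k = \frac{3}{7}$ ($k = \frac{3}{-3 + 10} = \frac{3}{7} \approx 0.42857$)
$q{\left(R,w \right)} = 9$ ($q{\left(R,w \right)} = 3 \cdot 3 = 9$)
$x{\left(b \right)} = \frac{27}{7} + 9 b$ ($x{\left(b \right)} = \left(\frac{3}{7} + b\right) 9 = \frac{27}{7} + 9 b$)
$\frac{1}{x{\left(\frac{1}{-471} \right)} + 513799} = \frac{1}{\left(\frac{27}{7} + \frac{9}{-471}\right) + 513799} = \frac{1}{\left(\frac{27}{7} + 9 \left(- \frac{1}{471}\right)\right) + 513799} = \frac{1}{\left(\frac{27}{7} - \frac{3}{157}\right) + 513799} = \frac{1}{\frac{4218}{1099} + 513799} = \frac{1}{\frac{564669319}{1099}} = \frac{1099}{564669319}$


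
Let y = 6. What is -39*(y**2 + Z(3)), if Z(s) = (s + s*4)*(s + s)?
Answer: -4914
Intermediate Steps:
Z(s) = 10*s**2 (Z(s) = (s + 4*s)*(2*s) = (5*s)*(2*s) = 10*s**2)
-39*(y**2 + Z(3)) = -39*(6**2 + 10*3**2) = -39*(36 + 10*9) = -39*(36 + 90) = -39*126 = -4914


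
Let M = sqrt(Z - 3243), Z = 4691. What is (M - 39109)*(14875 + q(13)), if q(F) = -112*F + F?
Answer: -525312088 + 26864*sqrt(362) ≈ -5.2480e+8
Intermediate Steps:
q(F) = -111*F
M = 2*sqrt(362) (M = sqrt(4691 - 3243) = sqrt(1448) = 2*sqrt(362) ≈ 38.053)
(M - 39109)*(14875 + q(13)) = (2*sqrt(362) - 39109)*(14875 - 111*13) = (-39109 + 2*sqrt(362))*(14875 - 1443) = (-39109 + 2*sqrt(362))*13432 = -525312088 + 26864*sqrt(362)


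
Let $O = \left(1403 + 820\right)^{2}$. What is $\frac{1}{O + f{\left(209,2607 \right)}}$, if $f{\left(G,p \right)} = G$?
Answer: $\frac{1}{4941938} \approx 2.0235 \cdot 10^{-7}$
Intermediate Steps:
$O = 4941729$ ($O = 2223^{2} = 4941729$)
$\frac{1}{O + f{\left(209,2607 \right)}} = \frac{1}{4941729 + 209} = \frac{1}{4941938}$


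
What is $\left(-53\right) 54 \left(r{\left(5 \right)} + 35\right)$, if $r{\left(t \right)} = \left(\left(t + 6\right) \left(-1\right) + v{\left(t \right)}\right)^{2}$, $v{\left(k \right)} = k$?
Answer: $-203202$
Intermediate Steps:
$r{\left(t \right)} = 36$ ($r{\left(t \right)} = \left(\left(t + 6\right) \left(-1\right) + t\right)^{2} = \left(\left(6 + t\right) \left(-1\right) + t\right)^{2} = \left(\left(-6 - t\right) + t\right)^{2} = \left(-6\right)^{2} = 36$)
$\left(-53\right) 54 \left(r{\left(5 \right)} + 35\right) = \left(-53\right) 54 \left(36 + 35\right) = \left(-2862\right) 71 = -203202$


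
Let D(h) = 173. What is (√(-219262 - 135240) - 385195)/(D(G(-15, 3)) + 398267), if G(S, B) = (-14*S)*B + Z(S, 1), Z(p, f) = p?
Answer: -77039/79688 + 19*I*√982/398440 ≈ -0.96676 + 0.0014943*I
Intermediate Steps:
G(S, B) = S - 14*B*S (G(S, B) = (-14*S)*B + S = -14*B*S + S = S - 14*B*S)
(√(-219262 - 135240) - 385195)/(D(G(-15, 3)) + 398267) = (√(-219262 - 135240) - 385195)/(173 + 398267) = (√(-354502) - 385195)/398440 = (19*I*√982 - 385195)*(1/398440) = (-385195 + 19*I*√982)*(1/398440) = -77039/79688 + 19*I*√982/398440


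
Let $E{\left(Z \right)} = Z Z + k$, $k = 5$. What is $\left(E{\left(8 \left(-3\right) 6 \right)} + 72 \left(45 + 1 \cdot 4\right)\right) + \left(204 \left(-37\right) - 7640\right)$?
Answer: $9081$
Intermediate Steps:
$E{\left(Z \right)} = 5 + Z^{2}$ ($E{\left(Z \right)} = Z Z + 5 = Z^{2} + 5 = 5 + Z^{2}$)
$\left(E{\left(8 \left(-3\right) 6 \right)} + 72 \left(45 + 1 \cdot 4\right)\right) + \left(204 \left(-37\right) - 7640\right) = \left(\left(5 + \left(8 \left(-3\right) 6\right)^{2}\right) + 72 \left(45 + 1 \cdot 4\right)\right) + \left(204 \left(-37\right) - 7640\right) = \left(\left(5 + \left(\left(-24\right) 6\right)^{2}\right) + 72 \left(45 + 4\right)\right) - 15188 = \left(\left(5 + \left(-144\right)^{2}\right) + 72 \cdot 49\right) - 15188 = \left(\left(5 + 20736\right) + 3528\right) - 15188 = \left(20741 + 3528\right) - 15188 = 24269 - 15188 = 9081$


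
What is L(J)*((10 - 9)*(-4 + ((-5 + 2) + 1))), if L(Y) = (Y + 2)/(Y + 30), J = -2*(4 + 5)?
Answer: 8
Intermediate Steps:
J = -18 (J = -2*9 = -18)
L(Y) = (2 + Y)/(30 + Y)
L(J)*((10 - 9)*(-4 + ((-5 + 2) + 1))) = ((2 - 18)/(30 - 18))*((10 - 9)*(-4 + ((-5 + 2) + 1))) = (-16/12)*(1*(-4 + (-3 + 1))) = ((1/12)*(-16))*(1*(-4 - 2)) = -4*(-6)/3 = -4/3*(-6) = 8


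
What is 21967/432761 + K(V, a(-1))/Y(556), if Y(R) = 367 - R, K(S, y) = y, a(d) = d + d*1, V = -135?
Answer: 716755/11684547 ≈ 0.061342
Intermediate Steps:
a(d) = 2*d (a(d) = d + d = 2*d)
21967/432761 + K(V, a(-1))/Y(556) = 21967/432761 + (2*(-1))/(367 - 1*556) = 21967*(1/432761) - 2/(367 - 556) = 21967/432761 - 2/(-189) = 21967/432761 - 2*(-1/189) = 21967/432761 + 2/189 = 716755/11684547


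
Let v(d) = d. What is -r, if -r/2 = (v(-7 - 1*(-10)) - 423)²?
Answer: 352800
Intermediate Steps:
r = -352800 (r = -2*((-7 - 1*(-10)) - 423)² = -2*((-7 + 10) - 423)² = -2*(3 - 423)² = -2*(-420)² = -2*176400 = -352800)
-r = -1*(-352800) = 352800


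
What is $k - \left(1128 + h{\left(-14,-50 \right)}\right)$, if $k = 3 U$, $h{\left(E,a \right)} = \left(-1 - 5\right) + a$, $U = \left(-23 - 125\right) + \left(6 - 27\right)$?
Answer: $-1579$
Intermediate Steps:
$U = -169$ ($U = -148 - 21 = -169$)
$h{\left(E,a \right)} = -6 + a$
$k = -507$ ($k = 3 \left(-169\right) = -507$)
$k - \left(1128 + h{\left(-14,-50 \right)}\right) = -507 - \left(1128 - 56\right) = -507 - 1072 = -1579$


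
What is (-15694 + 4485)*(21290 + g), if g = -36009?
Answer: 164985271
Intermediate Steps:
(-15694 + 4485)*(21290 + g) = (-15694 + 4485)*(21290 - 36009) = -11209*(-14719) = 164985271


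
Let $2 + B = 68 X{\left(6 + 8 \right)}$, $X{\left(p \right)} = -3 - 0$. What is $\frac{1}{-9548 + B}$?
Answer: $- \frac{1}{9754} \approx -0.00010252$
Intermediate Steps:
$X{\left(p \right)} = -3$ ($X{\left(p \right)} = -3 + 0 = -3$)
$B = -206$ ($B = -2 + 68 \left(-3\right) = -2 - 204 = -206$)
$\frac{1}{-9548 + B} = \frac{1}{-9548 - 206} = \frac{1}{-9754} = - \frac{1}{9754}$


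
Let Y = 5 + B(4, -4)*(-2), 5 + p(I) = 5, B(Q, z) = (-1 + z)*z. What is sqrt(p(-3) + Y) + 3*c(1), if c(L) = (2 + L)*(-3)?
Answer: -27 + I*sqrt(35) ≈ -27.0 + 5.9161*I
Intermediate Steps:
B(Q, z) = z*(-1 + z)
c(L) = -6 - 3*L
p(I) = 0 (p(I) = -5 + 5 = 0)
Y = -35 (Y = 5 - 4*(-1 - 4)*(-2) = 5 - 4*(-5)*(-2) = 5 + 20*(-2) = 5 - 40 = -35)
sqrt(p(-3) + Y) + 3*c(1) = sqrt(0 - 35) + 3*(-6 - 3*1) = sqrt(-35) + 3*(-6 - 3) = I*sqrt(35) + 3*(-9) = I*sqrt(35) - 27 = -27 + I*sqrt(35)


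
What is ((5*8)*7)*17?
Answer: 4760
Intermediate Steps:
((5*8)*7)*17 = (40*7)*17 = 280*17 = 4760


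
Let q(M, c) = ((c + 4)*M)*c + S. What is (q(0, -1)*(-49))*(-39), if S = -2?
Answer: -3822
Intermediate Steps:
q(M, c) = -2 + M*c*(4 + c) (q(M, c) = ((c + 4)*M)*c - 2 = ((4 + c)*M)*c - 2 = (M*(4 + c))*c - 2 = M*c*(4 + c) - 2 = -2 + M*c*(4 + c))
(q(0, -1)*(-49))*(-39) = ((-2 + 0*(-1)**2 + 4*0*(-1))*(-49))*(-39) = ((-2 + 0*1 + 0)*(-49))*(-39) = ((-2 + 0 + 0)*(-49))*(-39) = -2*(-49)*(-39) = 98*(-39) = -3822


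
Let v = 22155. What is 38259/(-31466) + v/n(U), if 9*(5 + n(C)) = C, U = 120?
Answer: 418086243/157330 ≈ 2657.4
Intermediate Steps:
n(C) = -5 + C/9
38259/(-31466) + v/n(U) = 38259/(-31466) + 22155/(-5 + (⅑)*120) = 38259*(-1/31466) + 22155/(-5 + 40/3) = -38259/31466 + 22155/(25/3) = -38259/31466 + 22155*(3/25) = -38259/31466 + 13293/5 = 418086243/157330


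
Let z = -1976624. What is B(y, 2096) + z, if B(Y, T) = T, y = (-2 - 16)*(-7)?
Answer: -1974528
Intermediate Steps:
y = 126 (y = -18*(-7) = 126)
B(y, 2096) + z = 2096 - 1976624 = -1974528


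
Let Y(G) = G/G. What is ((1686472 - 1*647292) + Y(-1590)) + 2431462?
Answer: 3470643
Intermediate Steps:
Y(G) = 1
((1686472 - 1*647292) + Y(-1590)) + 2431462 = ((1686472 - 1*647292) + 1) + 2431462 = ((1686472 - 647292) + 1) + 2431462 = (1039180 + 1) + 2431462 = 1039181 + 2431462 = 3470643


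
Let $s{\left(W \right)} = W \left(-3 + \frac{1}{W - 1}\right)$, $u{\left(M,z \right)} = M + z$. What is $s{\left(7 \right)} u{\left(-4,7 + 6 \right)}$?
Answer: $- \frac{357}{2} \approx -178.5$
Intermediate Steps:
$s{\left(W \right)} = W \left(-3 + \frac{1}{-1 + W}\right)$
$s{\left(7 \right)} u{\left(-4,7 + 6 \right)} = \frac{7 \left(4 - 21\right)}{-1 + 7} \left(-4 + \left(7 + 6\right)\right) = \frac{7 \left(4 - 21\right)}{6} \left(-4 + 13\right) = 7 \cdot \frac{1}{6} \left(-17\right) 9 = \left(- \frac{119}{6}\right) 9 = - \frac{357}{2}$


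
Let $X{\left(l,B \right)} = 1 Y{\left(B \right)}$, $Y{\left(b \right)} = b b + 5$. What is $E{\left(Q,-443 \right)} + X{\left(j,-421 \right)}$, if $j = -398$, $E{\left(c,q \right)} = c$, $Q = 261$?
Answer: $177507$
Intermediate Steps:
$Y{\left(b \right)} = 5 + b^{2}$ ($Y{\left(b \right)} = b^{2} + 5 = 5 + b^{2}$)
$X{\left(l,B \right)} = 5 + B^{2}$ ($X{\left(l,B \right)} = 1 \left(5 + B^{2}\right) = 5 + B^{2}$)
$E{\left(Q,-443 \right)} + X{\left(j,-421 \right)} = 261 + \left(5 + \left(-421\right)^{2}\right) = 261 + \left(5 + 177241\right) = 261 + 177246 = 177507$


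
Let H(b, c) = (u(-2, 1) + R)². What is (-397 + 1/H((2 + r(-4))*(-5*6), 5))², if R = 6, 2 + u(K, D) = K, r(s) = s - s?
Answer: 2518569/16 ≈ 1.5741e+5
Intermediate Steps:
r(s) = 0
u(K, D) = -2 + K
H(b, c) = 4 (H(b, c) = ((-2 - 2) + 6)² = (-4 + 6)² = 2² = 4)
(-397 + 1/H((2 + r(-4))*(-5*6), 5))² = (-397 + 1/4)² = (-397 + ¼)² = (-1587/4)² = 2518569/16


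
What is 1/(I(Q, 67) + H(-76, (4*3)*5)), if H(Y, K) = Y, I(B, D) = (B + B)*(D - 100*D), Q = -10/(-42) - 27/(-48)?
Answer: -56/599015 ≈ -9.3487e-5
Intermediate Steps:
Q = 269/336 (Q = -10*(-1/42) - 27*(-1/48) = 5/21 + 9/16 = 269/336 ≈ 0.80060)
I(B, D) = -198*B*D (I(B, D) = (2*B)*(-99*D) = -198*B*D)
1/(I(Q, 67) + H(-76, (4*3)*5)) = 1/(-198*269/336*67 - 76) = 1/(-594759/56 - 76) = 1/(-599015/56) = -56/599015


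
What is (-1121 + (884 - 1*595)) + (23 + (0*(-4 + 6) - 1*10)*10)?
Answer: -909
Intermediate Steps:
(-1121 + (884 - 1*595)) + (23 + (0*(-4 + 6) - 1*10)*10) = (-1121 + (884 - 595)) + (23 + (0*2 - 10)*10) = (-1121 + 289) + (23 + (0 - 10)*10) = -832 + (23 - 10*10) = -832 + (23 - 100) = -832 - 77 = -909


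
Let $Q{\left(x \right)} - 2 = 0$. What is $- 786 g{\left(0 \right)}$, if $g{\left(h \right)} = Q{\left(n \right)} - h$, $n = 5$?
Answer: $-1572$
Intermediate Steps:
$Q{\left(x \right)} = 2$ ($Q{\left(x \right)} = 2 + 0 = 2$)
$g{\left(h \right)} = 2 - h$
$- 786 g{\left(0 \right)} = - 786 \left(2 - 0\right) = - 786 \left(2 + 0\right) = \left(-786\right) 2 = -1572$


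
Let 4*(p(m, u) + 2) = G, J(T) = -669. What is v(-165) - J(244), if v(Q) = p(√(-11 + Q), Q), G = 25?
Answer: 2693/4 ≈ 673.25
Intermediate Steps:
p(m, u) = 17/4 (p(m, u) = -2 + (¼)*25 = -2 + 25/4 = 17/4)
v(Q) = 17/4
v(-165) - J(244) = 17/4 - 1*(-669) = 17/4 + 669 = 2693/4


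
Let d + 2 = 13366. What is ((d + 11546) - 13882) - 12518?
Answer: -1490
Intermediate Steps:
d = 13364 (d = -2 + 13366 = 13364)
((d + 11546) - 13882) - 12518 = ((13364 + 11546) - 13882) - 12518 = (24910 - 13882) - 12518 = 11028 - 12518 = -1490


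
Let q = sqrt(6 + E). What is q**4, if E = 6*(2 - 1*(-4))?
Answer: 1764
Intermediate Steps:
E = 36 (E = 6*(2 + 4) = 6*6 = 36)
q = sqrt(42) (q = sqrt(6 + 36) = sqrt(42) ≈ 6.4807)
q**4 = (sqrt(42))**4 = 1764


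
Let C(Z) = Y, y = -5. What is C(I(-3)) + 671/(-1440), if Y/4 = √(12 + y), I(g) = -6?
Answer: -671/1440 + 4*√7 ≈ 10.117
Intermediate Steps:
Y = 4*√7 (Y = 4*√(12 - 5) = 4*√7 ≈ 10.583)
C(Z) = 4*√7
C(I(-3)) + 671/(-1440) = 4*√7 + 671/(-1440) = 4*√7 - 1/1440*671 = 4*√7 - 671/1440 = -671/1440 + 4*√7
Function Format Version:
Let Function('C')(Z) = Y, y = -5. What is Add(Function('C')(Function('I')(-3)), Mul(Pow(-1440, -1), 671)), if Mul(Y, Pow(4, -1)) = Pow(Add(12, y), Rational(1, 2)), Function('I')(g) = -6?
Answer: Add(Rational(-671, 1440), Mul(4, Pow(7, Rational(1, 2)))) ≈ 10.117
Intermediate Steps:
Y = Mul(4, Pow(7, Rational(1, 2))) (Y = Mul(4, Pow(Add(12, -5), Rational(1, 2))) = Mul(4, Pow(7, Rational(1, 2))) ≈ 10.583)
Function('C')(Z) = Mul(4, Pow(7, Rational(1, 2)))
Add(Function('C')(Function('I')(-3)), Mul(Pow(-1440, -1), 671)) = Add(Mul(4, Pow(7, Rational(1, 2))), Mul(Pow(-1440, -1), 671)) = Add(Mul(4, Pow(7, Rational(1, 2))), Mul(Rational(-1, 1440), 671)) = Add(Mul(4, Pow(7, Rational(1, 2))), Rational(-671, 1440)) = Add(Rational(-671, 1440), Mul(4, Pow(7, Rational(1, 2))))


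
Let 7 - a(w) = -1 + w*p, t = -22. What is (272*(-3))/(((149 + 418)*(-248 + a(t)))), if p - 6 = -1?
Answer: 136/12285 ≈ 0.011070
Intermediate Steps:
p = 5 (p = 6 - 1 = 5)
a(w) = 8 - 5*w (a(w) = 7 - (-1 + w*5) = 7 - (-1 + 5*w) = 7 + (1 - 5*w) = 8 - 5*w)
(272*(-3))/(((149 + 418)*(-248 + a(t)))) = (272*(-3))/(((149 + 418)*(-248 + (8 - 5*(-22))))) = -816*1/(567*(-248 + (8 + 110))) = -816*1/(567*(-248 + 118)) = -816/(567*(-130)) = -816/(-73710) = -816*(-1/73710) = 136/12285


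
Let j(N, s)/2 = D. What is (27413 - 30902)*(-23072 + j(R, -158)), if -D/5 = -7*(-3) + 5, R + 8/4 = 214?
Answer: 81405348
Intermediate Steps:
R = 212 (R = -2 + 214 = 212)
D = -130 (D = -5*(-7*(-3) + 5) = -5*(21 + 5) = -5*26 = -130)
j(N, s) = -260 (j(N, s) = 2*(-130) = -260)
(27413 - 30902)*(-23072 + j(R, -158)) = (27413 - 30902)*(-23072 - 260) = -3489*(-23332) = 81405348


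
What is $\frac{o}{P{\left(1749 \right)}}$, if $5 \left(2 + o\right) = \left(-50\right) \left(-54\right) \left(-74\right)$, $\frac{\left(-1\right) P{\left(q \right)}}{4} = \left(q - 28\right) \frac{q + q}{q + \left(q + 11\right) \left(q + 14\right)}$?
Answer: $\frac{106404103}{20652} \approx 5152.2$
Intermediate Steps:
$P{\left(q \right)} = - \frac{8 q \left(-28 + q\right)}{q + \left(11 + q\right) \left(14 + q\right)}$ ($P{\left(q \right)} = - 4 \left(q - 28\right) \frac{q + q}{q + \left(q + 11\right) \left(q + 14\right)} = - 4 \left(-28 + q\right) \frac{2 q}{q + \left(11 + q\right) \left(14 + q\right)} = - 4 \frac{2 q \left(-28 + q\right)}{q + \left(11 + q\right) \left(14 + q\right)} = - \frac{8 q \left(-28 + q\right)}{q + \left(11 + q\right) \left(14 + q\right)}$)
$o = -39962$ ($o = -2 + \frac{\left(-50\right) \left(-54\right) \left(-74\right)}{5} = -2 + \frac{2700 \left(-74\right)}{5} = -2 + \frac{1}{5} \left(-199800\right) = -2 - 39960 = -39962$)
$\frac{o}{P{\left(1749 \right)}} = - \frac{39962}{8 \cdot 1749 \frac{1}{154 + 1749^{2} + 26 \cdot 1749} \left(28 - 1749\right)} = - \frac{39962}{8 \cdot 1749 \frac{1}{154 + 3059001 + 45474} \left(28 - 1749\right)} = - \frac{39962}{8 \cdot 1749 \cdot \frac{1}{3104629} \left(-1721\right)} = - \frac{39962}{- \frac{2189112}{282239}} = \left(-39962\right) \left(- \frac{282239}{2189112}\right) = \frac{106404103}{20652}$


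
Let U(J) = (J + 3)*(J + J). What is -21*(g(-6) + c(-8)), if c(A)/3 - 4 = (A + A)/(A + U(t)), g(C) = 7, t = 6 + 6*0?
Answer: -9723/25 ≈ -388.92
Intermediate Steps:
t = 6 (t = 6 + 0 = 6)
U(J) = 2*J*(3 + J) (U(J) = (3 + J)*(2*J) = 2*J*(3 + J))
c(A) = 12 + 6*A/(108 + A) (c(A) = 12 + 3*((A + A)/(A + 2*6*(3 + 6))) = 12 + 3*((2*A)/(A + 2*6*9)) = 12 + 3*((2*A)/(A + 108)) = 12 + 3*((2*A)/(108 + A)) = 12 + 3*(2*A/(108 + A)) = 12 + 6*A/(108 + A))
-21*(g(-6) + c(-8)) = -21*(7 + 18*(72 - 8)/(108 - 8)) = -21*(7 + 18*64/100) = -21*(7 + 18*(1/100)*64) = -21*(7 + 288/25) = -21*463/25 = -9723/25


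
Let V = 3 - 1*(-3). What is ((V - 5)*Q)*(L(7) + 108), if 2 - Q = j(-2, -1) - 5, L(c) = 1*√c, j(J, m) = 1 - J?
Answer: 432 + 4*√7 ≈ 442.58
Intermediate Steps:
V = 6 (V = 3 + 3 = 6)
L(c) = √c
Q = 4 (Q = 2 - ((1 - 1*(-2)) - 5) = 2 - ((1 + 2) - 5) = 2 - (3 - 5) = 2 - 1*(-2) = 2 + 2 = 4)
((V - 5)*Q)*(L(7) + 108) = ((6 - 5)*4)*(√7 + 108) = (1*4)*(108 + √7) = 4*(108 + √7) = 432 + 4*√7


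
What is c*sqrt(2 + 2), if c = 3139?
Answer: 6278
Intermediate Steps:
c*sqrt(2 + 2) = 3139*sqrt(2 + 2) = 3139*sqrt(4) = 3139*2 = 6278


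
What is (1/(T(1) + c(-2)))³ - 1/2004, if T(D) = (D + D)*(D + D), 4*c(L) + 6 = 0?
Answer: 15907/250500 ≈ 0.063501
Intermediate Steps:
c(L) = -3/2 (c(L) = -3/2 + (¼)*0 = -3/2 + 0 = -3/2)
T(D) = 4*D² (T(D) = (2*D)*(2*D) = 4*D²)
(1/(T(1) + c(-2)))³ - 1/2004 = (1/(4*1² - 3/2))³ - 1/2004 = (1/(4*1 - 3/2))³ - 1*1/2004 = (1/(4 - 3/2))³ - 1/2004 = (1/(5/2))³ - 1/2004 = (⅖)³ - 1/2004 = 8/125 - 1/2004 = 15907/250500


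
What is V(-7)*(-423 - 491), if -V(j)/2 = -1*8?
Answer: -14624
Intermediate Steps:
V(j) = 16 (V(j) = -(-2)*8 = -2*(-8) = 16)
V(-7)*(-423 - 491) = 16*(-423 - 491) = 16*(-914) = -14624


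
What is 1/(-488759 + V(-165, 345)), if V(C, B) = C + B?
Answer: -1/488579 ≈ -2.0468e-6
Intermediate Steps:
V(C, B) = B + C
1/(-488759 + V(-165, 345)) = 1/(-488759 + (345 - 165)) = 1/(-488759 + 180) = 1/(-488579) = -1/488579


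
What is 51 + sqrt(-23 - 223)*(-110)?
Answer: 51 - 110*I*sqrt(246) ≈ 51.0 - 1725.3*I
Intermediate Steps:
51 + sqrt(-23 - 223)*(-110) = 51 + sqrt(-246)*(-110) = 51 + (I*sqrt(246))*(-110) = 51 - 110*I*sqrt(246)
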